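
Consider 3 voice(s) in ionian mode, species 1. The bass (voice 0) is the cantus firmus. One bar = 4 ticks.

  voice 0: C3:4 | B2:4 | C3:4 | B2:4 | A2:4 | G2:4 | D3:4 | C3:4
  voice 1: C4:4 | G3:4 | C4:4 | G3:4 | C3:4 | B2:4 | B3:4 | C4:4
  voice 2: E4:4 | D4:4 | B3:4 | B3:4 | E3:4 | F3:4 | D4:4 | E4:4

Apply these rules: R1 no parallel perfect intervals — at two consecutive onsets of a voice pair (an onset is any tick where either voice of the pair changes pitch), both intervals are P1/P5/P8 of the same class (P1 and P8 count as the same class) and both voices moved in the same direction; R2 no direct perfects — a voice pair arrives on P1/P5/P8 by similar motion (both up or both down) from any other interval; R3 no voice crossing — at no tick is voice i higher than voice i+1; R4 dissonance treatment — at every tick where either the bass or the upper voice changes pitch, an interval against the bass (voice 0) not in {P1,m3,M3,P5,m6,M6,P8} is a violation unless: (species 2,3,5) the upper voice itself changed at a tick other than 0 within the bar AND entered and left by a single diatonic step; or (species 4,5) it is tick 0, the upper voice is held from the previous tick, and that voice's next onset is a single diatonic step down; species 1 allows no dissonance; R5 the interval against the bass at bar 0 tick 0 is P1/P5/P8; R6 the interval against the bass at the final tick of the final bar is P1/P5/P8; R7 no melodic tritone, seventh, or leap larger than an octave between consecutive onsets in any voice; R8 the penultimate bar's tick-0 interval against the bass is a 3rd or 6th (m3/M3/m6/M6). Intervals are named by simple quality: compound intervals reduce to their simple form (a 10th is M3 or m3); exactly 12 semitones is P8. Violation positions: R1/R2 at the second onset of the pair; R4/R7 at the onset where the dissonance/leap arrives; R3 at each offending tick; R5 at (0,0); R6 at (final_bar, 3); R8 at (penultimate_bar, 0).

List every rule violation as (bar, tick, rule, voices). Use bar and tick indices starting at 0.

(0, 0, R5, (0, 2))
(1, 0, R2, (1, 2))
(2, 0, R2, (0, 1))
(2, 0, R3, (1, 2))
(2, 0, R4, (0, 2))
(2, 1, R3, (1, 2))
(2, 2, R3, (1, 2))
(2, 3, R3, (1, 2))
(4, 0, R2, (0, 2))
(5, 0, R4, (0, 2))
(6, 0, R2, (0, 2))
(6, 0, R8, (0, 2))
(7, 3, R6, (0, 2))

bar 0: v0=C3 v1=C4 v2=E4 downbeat M3
bar 1: v0=B2 v1=G3 v2=D4 downbeat m3
bar 2: v0=C3 v1=C4 v2=B3 downbeat M7
bar 3: v0=B2 v1=G3 v2=B3 downbeat P8
bar 4: v0=A2 v1=C3 v2=E3 downbeat P5
bar 5: v0=G2 v1=B2 v2=F3 downbeat m7
bar 6: v0=D3 v1=B3 v2=D4 downbeat P8
bar 7: v0=C3 v1=C4 v2=E4 downbeat M3
  -> R5 @ bar 0 tick 0 v(0, 2): opens on M3
  -> R2 @ bar 1 tick 0 v(1, 2): C4/E4 M3 -> G3/D4 P5 similar
  -> R2 @ bar 2 tick 0 v(0, 1): B2/G3 m6 -> C3/C4 P8 similar
  -> R3 @ bar 2 tick 0 v(1, 2): C4 above B3
  -> R4 @ bar 2 tick 0 v(0, 2): C3/B3 M7 untreated
  -> R3 @ bar 2 tick 1 v(1, 2): C4 above B3
  -> R3 @ bar 2 tick 2 v(1, 2): C4 above B3
  -> R3 @ bar 2 tick 3 v(1, 2): C4 above B3
  -> R2 @ bar 4 tick 0 v(0, 2): B2/B3 P8 -> A2/E3 P5 similar
  -> R4 @ bar 5 tick 0 v(0, 2): G2/F3 m7 untreated
  -> R2 @ bar 6 tick 0 v(0, 2): G2/F3 m7 -> D3/D4 P8 similar
  -> R8 @ bar 6 tick 0 v(0, 2): penult P8 not 3rd/6th
  -> R6 @ bar 7 tick 3 v(0, 2): closes on M3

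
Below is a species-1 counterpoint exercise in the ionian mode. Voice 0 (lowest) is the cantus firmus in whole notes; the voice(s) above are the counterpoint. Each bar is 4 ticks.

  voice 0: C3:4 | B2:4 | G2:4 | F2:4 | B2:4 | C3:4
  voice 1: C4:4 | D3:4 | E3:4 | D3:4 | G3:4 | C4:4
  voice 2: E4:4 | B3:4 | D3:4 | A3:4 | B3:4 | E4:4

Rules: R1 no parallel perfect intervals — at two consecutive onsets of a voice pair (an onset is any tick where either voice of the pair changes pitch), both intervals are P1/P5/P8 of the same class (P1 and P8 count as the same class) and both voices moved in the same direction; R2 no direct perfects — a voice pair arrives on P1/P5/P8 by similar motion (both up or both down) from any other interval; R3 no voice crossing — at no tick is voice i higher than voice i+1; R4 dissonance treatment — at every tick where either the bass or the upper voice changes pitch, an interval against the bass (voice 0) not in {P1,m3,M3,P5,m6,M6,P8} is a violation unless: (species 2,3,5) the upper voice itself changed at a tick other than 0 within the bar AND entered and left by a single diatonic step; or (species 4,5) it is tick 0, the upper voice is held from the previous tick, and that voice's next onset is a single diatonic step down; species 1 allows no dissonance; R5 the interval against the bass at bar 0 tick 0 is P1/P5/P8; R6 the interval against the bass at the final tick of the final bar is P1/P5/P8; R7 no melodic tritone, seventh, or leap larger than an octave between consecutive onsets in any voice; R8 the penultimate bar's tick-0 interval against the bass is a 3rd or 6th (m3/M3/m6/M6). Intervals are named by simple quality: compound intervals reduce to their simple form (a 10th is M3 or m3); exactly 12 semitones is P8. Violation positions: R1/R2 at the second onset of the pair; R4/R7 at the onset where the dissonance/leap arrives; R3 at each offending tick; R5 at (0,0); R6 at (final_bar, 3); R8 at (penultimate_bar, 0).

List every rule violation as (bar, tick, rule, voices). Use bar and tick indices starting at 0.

bar 0: v0=C3 v1=C4 v2=E4 downbeat M3
bar 1: v0=B2 v1=D3 v2=B3 downbeat P8
bar 2: v0=G2 v1=E3 v2=D3 downbeat P5
bar 3: v0=F2 v1=D3 v2=A3 downbeat M3
bar 4: v0=B2 v1=G3 v2=B3 downbeat P8
bar 5: v0=C3 v1=C4 v2=E4 downbeat M3
  -> R5 @ bar 0 tick 0 v(0, 2): opens on M3
  -> R2 @ bar 1 tick 0 v(0, 2): C3/E4 M3 -> B2/B3 P8 similar
  -> R7 @ bar 1 tick 0 v(1,): C4->D3 leap 10st
  -> R2 @ bar 2 tick 0 v(0, 2): B2/B3 P8 -> G2/D3 P5 similar
  -> R3 @ bar 2 tick 0 v(1, 2): E3 above D3
  -> R3 @ bar 2 tick 1 v(1, 2): E3 above D3
  -> R3 @ bar 2 tick 2 v(1, 2): E3 above D3
  -> R3 @ bar 2 tick 3 v(1, 2): E3 above D3
  -> R2 @ bar 4 tick 0 v(0, 2): F2/A3 M3 -> B2/B3 P8 similar
  -> R7 @ bar 4 tick 0 v(0,): F2->B2 leap 6st
  -> R8 @ bar 4 tick 0 v(0, 2): penult P8 not 3rd/6th
  -> R2 @ bar 5 tick 0 v(0, 1): B2/G3 m6 -> C3/C4 P8 similar
  -> R6 @ bar 5 tick 3 v(0, 2): closes on M3

(0, 0, R5, (0, 2))
(1, 0, R2, (0, 2))
(1, 0, R7, (1,))
(2, 0, R2, (0, 2))
(2, 0, R3, (1, 2))
(2, 1, R3, (1, 2))
(2, 2, R3, (1, 2))
(2, 3, R3, (1, 2))
(4, 0, R2, (0, 2))
(4, 0, R7, (0,))
(4, 0, R8, (0, 2))
(5, 0, R2, (0, 1))
(5, 3, R6, (0, 2))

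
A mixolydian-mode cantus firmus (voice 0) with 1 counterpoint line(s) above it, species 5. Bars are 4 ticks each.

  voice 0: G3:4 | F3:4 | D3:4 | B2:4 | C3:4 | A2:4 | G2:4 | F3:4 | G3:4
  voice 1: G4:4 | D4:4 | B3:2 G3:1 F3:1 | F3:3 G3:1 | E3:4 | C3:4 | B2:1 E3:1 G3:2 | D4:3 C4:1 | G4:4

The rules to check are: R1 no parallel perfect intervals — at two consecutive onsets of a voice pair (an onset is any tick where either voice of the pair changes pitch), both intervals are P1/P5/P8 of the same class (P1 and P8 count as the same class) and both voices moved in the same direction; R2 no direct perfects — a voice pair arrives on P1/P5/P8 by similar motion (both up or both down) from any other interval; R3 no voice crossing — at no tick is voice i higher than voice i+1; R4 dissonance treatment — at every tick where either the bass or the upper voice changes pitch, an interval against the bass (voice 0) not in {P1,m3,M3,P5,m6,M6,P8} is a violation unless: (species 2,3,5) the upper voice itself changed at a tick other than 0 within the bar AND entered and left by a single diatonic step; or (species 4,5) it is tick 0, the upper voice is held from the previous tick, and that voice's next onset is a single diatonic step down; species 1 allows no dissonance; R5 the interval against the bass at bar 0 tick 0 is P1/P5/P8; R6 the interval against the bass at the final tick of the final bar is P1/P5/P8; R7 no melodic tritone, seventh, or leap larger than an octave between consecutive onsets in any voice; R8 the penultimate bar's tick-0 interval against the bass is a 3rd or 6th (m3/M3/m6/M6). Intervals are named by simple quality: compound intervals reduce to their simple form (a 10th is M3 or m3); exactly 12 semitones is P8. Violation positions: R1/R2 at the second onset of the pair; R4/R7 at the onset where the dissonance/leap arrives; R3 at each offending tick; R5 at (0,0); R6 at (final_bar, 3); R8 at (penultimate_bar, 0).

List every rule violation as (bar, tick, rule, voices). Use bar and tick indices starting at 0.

bar 0: v0=G3 v1=G4 downbeat P8
bar 1: v0=F3 v1=D4 downbeat M6
bar 2: v0=D3 v1=B3 downbeat M6
bar 3: v0=B2 v1=F3 downbeat TT
bar 4: v0=C3 v1=E3 downbeat M3
bar 5: v0=A2 v1=C3 downbeat m3
bar 6: v0=G2 v1=B2 downbeat M3
bar 7: v0=F3 v1=D4 downbeat M6
bar 8: v0=G3 v1=G4 downbeat P8
  -> R4 @ bar 2 tick 2 v(0, 1): D3/G3 P4 untreated
  -> R4 @ bar 3 tick 0 v(0, 1): B2/F3 TT untreated
  -> R7 @ bar 7 tick 0 v(0,): G2->F3 leap 10st
  -> R2 @ bar 8 tick 0 v(0, 1): F3/C4 P5 -> G3/G4 P8 similar

(2, 2, R4, (0, 1))
(3, 0, R4, (0, 1))
(7, 0, R7, (0,))
(8, 0, R2, (0, 1))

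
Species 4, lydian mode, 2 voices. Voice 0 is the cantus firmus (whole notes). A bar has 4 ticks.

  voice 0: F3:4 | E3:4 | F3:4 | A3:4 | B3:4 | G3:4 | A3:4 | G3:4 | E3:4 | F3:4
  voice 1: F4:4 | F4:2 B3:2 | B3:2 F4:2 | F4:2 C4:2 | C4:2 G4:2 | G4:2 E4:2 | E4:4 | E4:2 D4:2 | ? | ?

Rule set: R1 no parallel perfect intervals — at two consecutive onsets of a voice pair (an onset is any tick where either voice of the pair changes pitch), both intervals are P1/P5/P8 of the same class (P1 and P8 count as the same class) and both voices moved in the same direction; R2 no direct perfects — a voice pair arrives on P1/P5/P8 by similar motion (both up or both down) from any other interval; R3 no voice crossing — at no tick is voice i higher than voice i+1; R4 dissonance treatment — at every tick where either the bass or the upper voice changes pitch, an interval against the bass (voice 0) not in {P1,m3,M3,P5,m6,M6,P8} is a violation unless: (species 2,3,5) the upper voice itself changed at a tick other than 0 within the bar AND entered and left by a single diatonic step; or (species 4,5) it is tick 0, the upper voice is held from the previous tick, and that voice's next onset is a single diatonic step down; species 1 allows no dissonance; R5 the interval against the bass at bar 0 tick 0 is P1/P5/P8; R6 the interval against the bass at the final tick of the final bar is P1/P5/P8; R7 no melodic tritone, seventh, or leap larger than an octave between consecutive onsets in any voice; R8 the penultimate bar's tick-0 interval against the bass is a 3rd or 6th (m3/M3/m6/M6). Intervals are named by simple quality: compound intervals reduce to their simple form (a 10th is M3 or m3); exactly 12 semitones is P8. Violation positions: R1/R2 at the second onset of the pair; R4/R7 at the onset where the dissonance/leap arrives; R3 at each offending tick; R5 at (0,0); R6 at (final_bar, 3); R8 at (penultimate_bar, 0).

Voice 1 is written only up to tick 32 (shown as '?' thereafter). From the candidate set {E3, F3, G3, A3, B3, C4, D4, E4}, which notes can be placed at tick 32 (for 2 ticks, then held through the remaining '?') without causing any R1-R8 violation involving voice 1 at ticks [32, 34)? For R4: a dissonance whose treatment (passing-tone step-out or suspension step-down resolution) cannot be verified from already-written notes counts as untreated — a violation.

{C4, G3}

E3: violates R2,R7,R8
F3: violates R4,R8
G3: legal
A3: violates R4,R8
B3: violates R1,R8
C4: legal
D4: violates R4,R8
E4: violates R8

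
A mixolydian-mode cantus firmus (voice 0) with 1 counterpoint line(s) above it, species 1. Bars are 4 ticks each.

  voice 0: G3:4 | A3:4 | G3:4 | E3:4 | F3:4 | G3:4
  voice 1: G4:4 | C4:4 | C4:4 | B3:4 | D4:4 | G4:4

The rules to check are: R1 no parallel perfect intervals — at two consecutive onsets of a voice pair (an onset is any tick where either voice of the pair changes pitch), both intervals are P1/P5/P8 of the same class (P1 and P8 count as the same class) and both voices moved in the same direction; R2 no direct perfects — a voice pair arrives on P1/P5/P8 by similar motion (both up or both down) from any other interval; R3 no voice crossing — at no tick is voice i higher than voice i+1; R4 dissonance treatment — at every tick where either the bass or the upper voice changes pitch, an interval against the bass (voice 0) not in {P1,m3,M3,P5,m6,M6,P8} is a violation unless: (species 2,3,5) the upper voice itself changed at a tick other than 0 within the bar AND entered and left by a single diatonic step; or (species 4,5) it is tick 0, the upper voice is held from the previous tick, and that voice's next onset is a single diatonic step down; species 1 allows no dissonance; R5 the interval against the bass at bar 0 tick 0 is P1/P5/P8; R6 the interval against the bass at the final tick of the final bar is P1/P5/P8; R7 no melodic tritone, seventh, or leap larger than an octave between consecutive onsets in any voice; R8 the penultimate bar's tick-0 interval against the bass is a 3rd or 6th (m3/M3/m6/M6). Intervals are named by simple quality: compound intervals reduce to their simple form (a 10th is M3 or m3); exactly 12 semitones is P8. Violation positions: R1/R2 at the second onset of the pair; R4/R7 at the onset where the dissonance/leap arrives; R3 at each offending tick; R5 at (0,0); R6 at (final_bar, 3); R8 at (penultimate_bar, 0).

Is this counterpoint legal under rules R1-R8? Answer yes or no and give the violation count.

No (3 violations)

bar 0: v0=G3 v1=G4 (P8)
bar 1: v0=A3 v1=C4 (m3)
bar 2: v0=G3 v1=C4 (P4)
bar 3: v0=E3 v1=B3 (P5)
bar 4: v0=F3 v1=D4 (M6)
bar 5: v0=G3 v1=G4 (P8)
  R4 @ bar2.0: G3/C4 P4 untreated
  R2 @ bar3.0: G3/C4 P4 -> E3/B3 P5 similar
  R2 @ bar5.0: F3/D4 M6 -> G3/G4 P8 similar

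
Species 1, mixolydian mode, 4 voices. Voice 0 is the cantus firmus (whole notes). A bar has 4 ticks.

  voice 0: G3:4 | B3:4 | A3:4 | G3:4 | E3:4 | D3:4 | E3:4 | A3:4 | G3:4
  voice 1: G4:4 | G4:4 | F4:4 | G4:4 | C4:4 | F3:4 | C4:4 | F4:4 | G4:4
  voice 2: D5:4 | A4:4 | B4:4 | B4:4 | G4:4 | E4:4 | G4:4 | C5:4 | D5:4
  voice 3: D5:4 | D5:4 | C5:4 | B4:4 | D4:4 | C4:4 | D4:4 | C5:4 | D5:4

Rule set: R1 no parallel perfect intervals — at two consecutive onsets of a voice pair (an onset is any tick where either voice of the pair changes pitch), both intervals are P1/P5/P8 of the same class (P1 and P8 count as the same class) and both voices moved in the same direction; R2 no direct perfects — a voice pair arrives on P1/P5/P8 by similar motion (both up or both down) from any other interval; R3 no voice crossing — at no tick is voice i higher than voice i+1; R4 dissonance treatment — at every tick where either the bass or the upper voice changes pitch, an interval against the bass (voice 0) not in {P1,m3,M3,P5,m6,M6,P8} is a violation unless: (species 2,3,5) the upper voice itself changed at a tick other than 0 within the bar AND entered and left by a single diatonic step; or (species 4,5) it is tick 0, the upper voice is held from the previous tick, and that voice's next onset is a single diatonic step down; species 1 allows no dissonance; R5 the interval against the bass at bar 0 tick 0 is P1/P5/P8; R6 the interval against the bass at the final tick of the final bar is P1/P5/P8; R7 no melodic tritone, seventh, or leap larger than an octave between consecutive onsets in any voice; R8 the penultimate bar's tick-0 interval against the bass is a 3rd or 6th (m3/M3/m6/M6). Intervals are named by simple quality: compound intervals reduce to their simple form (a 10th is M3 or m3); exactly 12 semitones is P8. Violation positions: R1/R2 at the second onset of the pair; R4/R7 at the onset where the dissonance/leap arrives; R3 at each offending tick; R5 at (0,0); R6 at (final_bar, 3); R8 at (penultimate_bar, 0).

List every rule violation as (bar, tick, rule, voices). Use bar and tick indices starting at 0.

bar 0: v0=G3 v1=G4 v2=D5 v3=D5 downbeat P5
bar 1: v0=B3 v1=G4 v2=A4 v3=D5 downbeat m3
bar 2: v0=A3 v1=F4 v2=B4 v3=C5 downbeat m3
bar 3: v0=G3 v1=G4 v2=B4 v3=B4 downbeat M3
bar 4: v0=E3 v1=C4 v2=G4 v3=D4 downbeat m7
bar 5: v0=D3 v1=F3 v2=E4 v3=C4 downbeat m7
bar 6: v0=E3 v1=C4 v2=G4 v3=D4 downbeat m7
bar 7: v0=A3 v1=F4 v2=C5 v3=C5 downbeat m3
bar 8: v0=G3 v1=G4 v2=D5 v3=D5 downbeat P5
  -> R4 @ bar 1 tick 0 v(0, 2): B3/A4 m7 untreated
  -> R1 @ bar 2 tick 0 v(1, 3): G4/D5 P5 -> F4/C5 P5 similar
  -> R4 @ bar 2 tick 0 v(0, 2): A3/B4 M2 untreated
  -> R2 @ bar 4 tick 0 v(1, 2): G4/B4 M3 -> C4/G4 P5 similar
  -> R3 @ bar 4 tick 0 v(2, 3): G4 above D4
  -> R4 @ bar 4 tick 0 v(0, 3): E3/D4 m7 untreated
  -> R3 @ bar 4 tick 1 v(2, 3): G4 above D4
  -> R3 @ bar 4 tick 2 v(2, 3): G4 above D4
  -> R3 @ bar 4 tick 3 v(2, 3): G4 above D4
  -> R2 @ bar 5 tick 0 v(1, 3): C4/D4 M2 -> F3/C4 P5 similar
  -> R3 @ bar 5 tick 0 v(2, 3): E4 above C4
  -> R4 @ bar 5 tick 0 v(0, 2): D3/E4 M2 untreated
  -> R4 @ bar 5 tick 0 v(0, 3): D3/C4 m7 untreated
  -> R3 @ bar 5 tick 1 v(2, 3): E4 above C4
  -> R3 @ bar 5 tick 2 v(2, 3): E4 above C4
  -> R3 @ bar 5 tick 3 v(2, 3): E4 above C4
  -> R2 @ bar 6 tick 0 v(1, 2): F3/E4 M7 -> C4/G4 P5 similar
  -> R3 @ bar 6 tick 0 v(2, 3): G4 above D4
  -> R4 @ bar 6 tick 0 v(0, 3): E3/D4 m7 untreated
  -> R3 @ bar 6 tick 1 v(2, 3): G4 above D4
  -> R3 @ bar 6 tick 2 v(2, 3): G4 above D4
  -> R3 @ bar 6 tick 3 v(2, 3): G4 above D4
  -> R1 @ bar 7 tick 0 v(1, 2): C4/G4 P5 -> F4/C5 P5 similar
  -> R2 @ bar 7 tick 0 v(1, 3): C4/D4 M2 -> F4/C5 P5 similar
  -> R2 @ bar 7 tick 0 v(2, 3): G4/D4 P4 -> C5/C5 P1 similar
  -> R7 @ bar 7 tick 0 v(3,): D4->C5 leap 10st
  -> R1 @ bar 8 tick 0 v(1, 2): F4/C5 P5 -> G4/D5 P5 similar
  -> R1 @ bar 8 tick 0 v(1, 3): F4/C5 P5 -> G4/D5 P5 similar
  -> R1 @ bar 8 tick 0 v(2, 3): C5/C5 P1 -> D5/D5 P1 similar

(1, 0, R4, (0, 2))
(2, 0, R1, (1, 3))
(2, 0, R4, (0, 2))
(4, 0, R2, (1, 2))
(4, 0, R3, (2, 3))
(4, 0, R4, (0, 3))
(4, 1, R3, (2, 3))
(4, 2, R3, (2, 3))
(4, 3, R3, (2, 3))
(5, 0, R2, (1, 3))
(5, 0, R3, (2, 3))
(5, 0, R4, (0, 2))
(5, 0, R4, (0, 3))
(5, 1, R3, (2, 3))
(5, 2, R3, (2, 3))
(5, 3, R3, (2, 3))
(6, 0, R2, (1, 2))
(6, 0, R3, (2, 3))
(6, 0, R4, (0, 3))
(6, 1, R3, (2, 3))
(6, 2, R3, (2, 3))
(6, 3, R3, (2, 3))
(7, 0, R1, (1, 2))
(7, 0, R2, (1, 3))
(7, 0, R2, (2, 3))
(7, 0, R7, (3,))
(8, 0, R1, (1, 2))
(8, 0, R1, (1, 3))
(8, 0, R1, (2, 3))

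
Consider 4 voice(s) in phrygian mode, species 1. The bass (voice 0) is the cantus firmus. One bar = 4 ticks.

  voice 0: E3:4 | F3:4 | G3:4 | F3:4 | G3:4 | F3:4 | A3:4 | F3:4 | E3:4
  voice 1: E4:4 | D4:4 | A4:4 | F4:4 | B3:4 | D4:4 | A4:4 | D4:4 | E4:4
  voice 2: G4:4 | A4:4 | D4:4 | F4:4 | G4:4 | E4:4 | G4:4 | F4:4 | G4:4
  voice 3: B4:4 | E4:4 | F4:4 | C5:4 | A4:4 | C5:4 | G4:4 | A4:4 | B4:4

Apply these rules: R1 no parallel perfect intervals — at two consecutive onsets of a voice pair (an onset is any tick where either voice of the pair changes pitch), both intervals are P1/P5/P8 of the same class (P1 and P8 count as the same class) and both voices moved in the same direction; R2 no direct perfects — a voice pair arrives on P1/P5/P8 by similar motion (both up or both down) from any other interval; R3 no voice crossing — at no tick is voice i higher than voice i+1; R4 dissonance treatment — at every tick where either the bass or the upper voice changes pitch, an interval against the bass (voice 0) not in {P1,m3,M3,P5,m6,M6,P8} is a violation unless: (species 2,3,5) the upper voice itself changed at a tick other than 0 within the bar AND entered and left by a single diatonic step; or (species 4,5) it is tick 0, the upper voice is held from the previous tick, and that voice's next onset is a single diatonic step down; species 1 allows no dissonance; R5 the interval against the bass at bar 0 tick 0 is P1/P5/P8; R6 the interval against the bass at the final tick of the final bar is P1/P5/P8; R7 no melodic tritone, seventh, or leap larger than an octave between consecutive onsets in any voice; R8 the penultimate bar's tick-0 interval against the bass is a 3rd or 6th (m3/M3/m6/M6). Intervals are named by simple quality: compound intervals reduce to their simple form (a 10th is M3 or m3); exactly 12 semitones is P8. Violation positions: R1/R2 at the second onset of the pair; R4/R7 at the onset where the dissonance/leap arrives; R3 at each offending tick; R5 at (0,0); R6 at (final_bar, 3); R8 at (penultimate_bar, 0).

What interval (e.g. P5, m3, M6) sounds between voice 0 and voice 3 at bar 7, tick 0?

voice 0=F3 voice 3=A4 -> M3

M3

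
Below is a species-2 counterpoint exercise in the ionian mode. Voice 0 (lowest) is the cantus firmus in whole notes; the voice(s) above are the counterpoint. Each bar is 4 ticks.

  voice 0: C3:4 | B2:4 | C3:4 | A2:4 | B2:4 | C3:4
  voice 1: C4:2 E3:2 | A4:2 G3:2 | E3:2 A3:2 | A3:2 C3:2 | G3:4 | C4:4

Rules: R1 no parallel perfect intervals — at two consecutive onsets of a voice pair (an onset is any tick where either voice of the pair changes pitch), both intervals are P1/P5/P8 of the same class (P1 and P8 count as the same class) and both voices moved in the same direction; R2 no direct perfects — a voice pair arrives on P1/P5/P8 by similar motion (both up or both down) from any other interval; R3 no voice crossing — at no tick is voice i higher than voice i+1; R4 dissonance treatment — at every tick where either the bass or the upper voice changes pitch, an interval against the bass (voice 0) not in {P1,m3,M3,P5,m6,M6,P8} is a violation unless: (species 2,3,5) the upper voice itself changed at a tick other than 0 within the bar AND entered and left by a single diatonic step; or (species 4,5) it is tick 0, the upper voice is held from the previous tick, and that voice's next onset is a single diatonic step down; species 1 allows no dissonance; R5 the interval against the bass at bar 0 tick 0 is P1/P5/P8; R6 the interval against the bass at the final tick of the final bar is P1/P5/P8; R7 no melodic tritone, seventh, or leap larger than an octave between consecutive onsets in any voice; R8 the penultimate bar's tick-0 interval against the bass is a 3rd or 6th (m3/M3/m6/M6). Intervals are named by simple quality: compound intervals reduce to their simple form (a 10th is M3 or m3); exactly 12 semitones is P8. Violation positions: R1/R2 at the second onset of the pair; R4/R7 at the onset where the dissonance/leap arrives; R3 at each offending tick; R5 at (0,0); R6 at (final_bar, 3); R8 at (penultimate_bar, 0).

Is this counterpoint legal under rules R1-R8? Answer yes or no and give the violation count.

No (4 violations)

bar 0: v0=C3 v1=C4 (P8)
bar 1: v0=B2 v1=A4 (m7)
bar 2: v0=C3 v1=E3 (M3)
bar 3: v0=A2 v1=A3 (P8)
bar 4: v0=B2 v1=G3 (m6)
bar 5: v0=C3 v1=C4 (P8)
  R4 @ bar1.0: B2/A4 m7 untreated
  R7 @ bar1.0: E3->A4 leap 17st
  R7 @ bar1.2: A4->G3 leap 14st
  R2 @ bar5.0: B2/G3 m6 -> C3/C4 P8 similar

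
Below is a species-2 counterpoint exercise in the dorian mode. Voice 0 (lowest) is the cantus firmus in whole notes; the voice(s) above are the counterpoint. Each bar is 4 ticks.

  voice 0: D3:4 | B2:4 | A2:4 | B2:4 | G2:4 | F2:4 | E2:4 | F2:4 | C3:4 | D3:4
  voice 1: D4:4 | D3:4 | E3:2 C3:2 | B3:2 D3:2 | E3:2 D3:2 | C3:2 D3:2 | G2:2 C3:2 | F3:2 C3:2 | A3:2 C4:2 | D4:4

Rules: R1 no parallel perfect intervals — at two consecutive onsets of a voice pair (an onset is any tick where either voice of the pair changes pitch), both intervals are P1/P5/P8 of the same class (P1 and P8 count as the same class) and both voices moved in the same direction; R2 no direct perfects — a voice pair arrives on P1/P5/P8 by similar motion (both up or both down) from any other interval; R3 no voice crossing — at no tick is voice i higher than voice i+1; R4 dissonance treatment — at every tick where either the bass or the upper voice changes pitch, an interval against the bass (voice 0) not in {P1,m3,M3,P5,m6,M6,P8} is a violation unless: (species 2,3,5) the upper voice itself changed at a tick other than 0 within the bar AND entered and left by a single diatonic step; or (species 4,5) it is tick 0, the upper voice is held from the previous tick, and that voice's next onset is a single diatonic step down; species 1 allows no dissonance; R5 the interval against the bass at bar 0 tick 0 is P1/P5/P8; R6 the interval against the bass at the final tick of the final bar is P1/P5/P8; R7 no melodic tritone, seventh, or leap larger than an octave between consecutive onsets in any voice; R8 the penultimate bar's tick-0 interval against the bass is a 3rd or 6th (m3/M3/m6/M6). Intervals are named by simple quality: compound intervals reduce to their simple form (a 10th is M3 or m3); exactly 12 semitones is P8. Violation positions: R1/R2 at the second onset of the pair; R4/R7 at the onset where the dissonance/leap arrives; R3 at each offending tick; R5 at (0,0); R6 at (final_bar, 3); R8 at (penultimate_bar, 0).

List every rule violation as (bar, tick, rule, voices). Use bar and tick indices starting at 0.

(3, 0, R2, (0, 1))
(3, 0, R7, (1,))
(5, 0, R1, (0, 1))
(7, 0, R2, (0, 1))
(9, 0, R1, (0, 1))

bar 0: v0=D3 v1=D4 downbeat P8
bar 1: v0=B2 v1=D3 downbeat m3
bar 2: v0=A2 v1=E3 downbeat P5
bar 3: v0=B2 v1=B3 downbeat P8
bar 4: v0=G2 v1=E3 downbeat M6
bar 5: v0=F2 v1=C3 downbeat P5
bar 6: v0=E2 v1=G2 downbeat m3
bar 7: v0=F2 v1=F3 downbeat P8
bar 8: v0=C3 v1=A3 downbeat M6
bar 9: v0=D3 v1=D4 downbeat P8
  -> R2 @ bar 3 tick 0 v(0, 1): A2/C3 m3 -> B2/B3 P8 similar
  -> R7 @ bar 3 tick 0 v(1,): C3->B3 leap 11st
  -> R1 @ bar 5 tick 0 v(0, 1): G2/D3 P5 -> F2/C3 P5 similar
  -> R2 @ bar 7 tick 0 v(0, 1): E2/C3 m6 -> F2/F3 P8 similar
  -> R1 @ bar 9 tick 0 v(0, 1): C3/C4 P8 -> D3/D4 P8 similar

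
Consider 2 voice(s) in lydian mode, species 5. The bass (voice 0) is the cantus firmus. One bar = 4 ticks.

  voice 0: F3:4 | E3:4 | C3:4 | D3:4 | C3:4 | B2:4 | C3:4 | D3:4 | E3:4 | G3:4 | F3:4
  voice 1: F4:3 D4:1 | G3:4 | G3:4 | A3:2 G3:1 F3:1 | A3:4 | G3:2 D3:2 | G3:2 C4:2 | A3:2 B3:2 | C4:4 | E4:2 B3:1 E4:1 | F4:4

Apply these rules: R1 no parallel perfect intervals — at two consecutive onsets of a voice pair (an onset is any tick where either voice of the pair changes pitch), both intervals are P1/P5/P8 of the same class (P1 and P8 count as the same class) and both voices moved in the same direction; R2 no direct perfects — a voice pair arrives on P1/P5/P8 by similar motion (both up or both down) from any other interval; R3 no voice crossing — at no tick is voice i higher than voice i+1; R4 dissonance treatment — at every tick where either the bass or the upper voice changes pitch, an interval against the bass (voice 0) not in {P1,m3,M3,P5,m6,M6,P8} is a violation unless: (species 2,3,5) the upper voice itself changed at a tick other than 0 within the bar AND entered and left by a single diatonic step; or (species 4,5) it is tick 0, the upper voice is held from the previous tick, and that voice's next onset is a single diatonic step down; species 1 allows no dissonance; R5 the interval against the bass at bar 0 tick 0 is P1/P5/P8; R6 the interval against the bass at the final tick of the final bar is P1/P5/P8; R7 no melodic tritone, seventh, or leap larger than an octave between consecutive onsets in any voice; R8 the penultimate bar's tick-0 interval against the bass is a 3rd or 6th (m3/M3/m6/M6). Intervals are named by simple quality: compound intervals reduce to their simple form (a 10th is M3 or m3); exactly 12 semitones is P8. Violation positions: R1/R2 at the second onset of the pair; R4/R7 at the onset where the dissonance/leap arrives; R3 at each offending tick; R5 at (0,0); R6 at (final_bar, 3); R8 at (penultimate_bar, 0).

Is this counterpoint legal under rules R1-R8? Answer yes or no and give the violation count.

No (2 violations)

bar 0: v0=F3 v1=F4 (P8)
bar 1: v0=E3 v1=G3 (m3)
bar 2: v0=C3 v1=G3 (P5)
bar 3: v0=D3 v1=A3 (P5)
bar 4: v0=C3 v1=A3 (M6)
bar 5: v0=B2 v1=G3 (m6)
bar 6: v0=C3 v1=G3 (P5)
bar 7: v0=D3 v1=A3 (P5)
bar 8: v0=E3 v1=C4 (m6)
bar 9: v0=G3 v1=E4 (M6)
bar 10: v0=F3 v1=F4 (P8)
  R1 @ bar3.0: C3/G3 P5 -> D3/A3 P5 similar
  R2 @ bar6.0: B2/D3 m3 -> C3/G3 P5 similar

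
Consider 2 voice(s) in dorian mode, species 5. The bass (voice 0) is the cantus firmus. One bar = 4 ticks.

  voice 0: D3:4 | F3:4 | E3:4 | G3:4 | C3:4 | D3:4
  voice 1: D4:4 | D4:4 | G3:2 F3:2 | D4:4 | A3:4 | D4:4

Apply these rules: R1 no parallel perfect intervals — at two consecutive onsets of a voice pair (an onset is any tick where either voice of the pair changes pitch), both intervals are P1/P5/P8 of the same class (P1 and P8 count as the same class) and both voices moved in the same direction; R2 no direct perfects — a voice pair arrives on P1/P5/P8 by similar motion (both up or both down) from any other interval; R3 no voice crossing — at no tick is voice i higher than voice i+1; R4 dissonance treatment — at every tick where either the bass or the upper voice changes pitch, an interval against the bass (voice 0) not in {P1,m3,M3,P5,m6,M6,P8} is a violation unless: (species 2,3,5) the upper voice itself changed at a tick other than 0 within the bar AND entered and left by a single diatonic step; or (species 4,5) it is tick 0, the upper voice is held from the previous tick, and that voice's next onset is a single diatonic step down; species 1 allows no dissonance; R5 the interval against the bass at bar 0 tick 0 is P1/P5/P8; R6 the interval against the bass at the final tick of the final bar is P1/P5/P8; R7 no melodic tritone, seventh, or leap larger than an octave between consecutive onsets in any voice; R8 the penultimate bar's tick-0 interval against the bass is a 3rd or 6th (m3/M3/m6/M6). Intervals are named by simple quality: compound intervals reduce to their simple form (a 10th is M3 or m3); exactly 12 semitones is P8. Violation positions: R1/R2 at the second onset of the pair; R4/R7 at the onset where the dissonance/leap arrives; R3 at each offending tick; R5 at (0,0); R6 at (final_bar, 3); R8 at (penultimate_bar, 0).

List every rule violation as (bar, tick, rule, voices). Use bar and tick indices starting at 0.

(2, 2, R4, (0, 1))
(3, 0, R2, (0, 1))
(5, 0, R2, (0, 1))

bar 0: v0=D3 v1=D4 downbeat P8
bar 1: v0=F3 v1=D4 downbeat M6
bar 2: v0=E3 v1=G3 downbeat m3
bar 3: v0=G3 v1=D4 downbeat P5
bar 4: v0=C3 v1=A3 downbeat M6
bar 5: v0=D3 v1=D4 downbeat P8
  -> R4 @ bar 2 tick 2 v(0, 1): E3/F3 m2 untreated
  -> R2 @ bar 3 tick 0 v(0, 1): E3/F3 m2 -> G3/D4 P5 similar
  -> R2 @ bar 5 tick 0 v(0, 1): C3/A3 M6 -> D3/D4 P8 similar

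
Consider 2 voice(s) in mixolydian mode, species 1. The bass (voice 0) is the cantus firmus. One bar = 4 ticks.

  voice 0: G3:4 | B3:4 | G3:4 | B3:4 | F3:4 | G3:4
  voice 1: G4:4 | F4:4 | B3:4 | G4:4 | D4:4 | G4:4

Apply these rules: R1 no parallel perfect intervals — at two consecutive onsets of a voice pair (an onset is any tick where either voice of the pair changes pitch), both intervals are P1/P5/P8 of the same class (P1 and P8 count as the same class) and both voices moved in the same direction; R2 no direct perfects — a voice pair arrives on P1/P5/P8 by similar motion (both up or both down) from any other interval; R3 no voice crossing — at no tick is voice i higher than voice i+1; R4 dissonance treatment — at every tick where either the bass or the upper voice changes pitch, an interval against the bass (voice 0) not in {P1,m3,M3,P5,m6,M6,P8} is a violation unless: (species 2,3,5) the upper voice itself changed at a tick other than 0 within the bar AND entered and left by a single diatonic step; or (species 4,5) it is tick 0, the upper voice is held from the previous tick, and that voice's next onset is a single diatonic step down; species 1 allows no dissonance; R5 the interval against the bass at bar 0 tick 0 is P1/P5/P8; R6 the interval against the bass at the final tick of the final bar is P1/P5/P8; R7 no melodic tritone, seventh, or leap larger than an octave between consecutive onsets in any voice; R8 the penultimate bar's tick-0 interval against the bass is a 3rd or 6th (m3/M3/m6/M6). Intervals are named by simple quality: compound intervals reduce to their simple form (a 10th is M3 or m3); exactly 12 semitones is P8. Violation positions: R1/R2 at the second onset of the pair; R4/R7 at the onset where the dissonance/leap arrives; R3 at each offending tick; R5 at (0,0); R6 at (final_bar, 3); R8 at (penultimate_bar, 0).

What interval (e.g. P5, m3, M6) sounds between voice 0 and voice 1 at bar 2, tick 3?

voice 0=G3 voice 1=B3 -> M3

M3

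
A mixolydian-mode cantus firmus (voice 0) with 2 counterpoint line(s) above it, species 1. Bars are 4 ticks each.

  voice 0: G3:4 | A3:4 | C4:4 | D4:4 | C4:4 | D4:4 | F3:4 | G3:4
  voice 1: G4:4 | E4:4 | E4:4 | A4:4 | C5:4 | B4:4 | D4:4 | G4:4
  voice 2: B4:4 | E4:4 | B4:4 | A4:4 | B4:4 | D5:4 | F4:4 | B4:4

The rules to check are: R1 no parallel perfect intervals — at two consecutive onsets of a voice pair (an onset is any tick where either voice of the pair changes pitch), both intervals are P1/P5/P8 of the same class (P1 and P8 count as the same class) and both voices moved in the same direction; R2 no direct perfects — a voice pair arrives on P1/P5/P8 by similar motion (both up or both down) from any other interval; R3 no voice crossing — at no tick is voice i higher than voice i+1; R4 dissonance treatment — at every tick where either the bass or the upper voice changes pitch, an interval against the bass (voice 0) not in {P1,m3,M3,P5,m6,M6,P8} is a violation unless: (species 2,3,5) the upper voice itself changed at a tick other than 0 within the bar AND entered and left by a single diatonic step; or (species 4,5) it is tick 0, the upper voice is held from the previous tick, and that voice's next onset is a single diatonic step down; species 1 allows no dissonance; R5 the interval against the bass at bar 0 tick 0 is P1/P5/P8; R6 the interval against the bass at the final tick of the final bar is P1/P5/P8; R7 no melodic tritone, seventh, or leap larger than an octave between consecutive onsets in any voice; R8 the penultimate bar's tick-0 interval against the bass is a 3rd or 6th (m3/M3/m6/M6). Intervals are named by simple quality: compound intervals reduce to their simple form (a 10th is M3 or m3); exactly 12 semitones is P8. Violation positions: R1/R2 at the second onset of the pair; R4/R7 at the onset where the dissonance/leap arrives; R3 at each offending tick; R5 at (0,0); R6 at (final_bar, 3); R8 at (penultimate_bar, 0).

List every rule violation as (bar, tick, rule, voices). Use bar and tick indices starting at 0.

(0, 0, R5, (0, 2))
(1, 0, R2, (1, 2))
(2, 0, R4, (0, 2))
(3, 0, R2, (0, 1))
(4, 0, R3, (1, 2))
(4, 0, R4, (0, 2))
(4, 1, R3, (1, 2))
(4, 2, R3, (1, 2))
(4, 3, R3, (1, 2))
(5, 0, R2, (0, 2))
(6, 0, R1, (0, 2))
(6, 0, R8, (0, 2))
(7, 0, R2, (0, 1))
(7, 0, R7, (2,))
(7, 3, R6, (0, 2))

bar 0: v0=G3 v1=G4 v2=B4 downbeat M3
bar 1: v0=A3 v1=E4 v2=E4 downbeat P5
bar 2: v0=C4 v1=E4 v2=B4 downbeat M7
bar 3: v0=D4 v1=A4 v2=A4 downbeat P5
bar 4: v0=C4 v1=C5 v2=B4 downbeat M7
bar 5: v0=D4 v1=B4 v2=D5 downbeat P8
bar 6: v0=F3 v1=D4 v2=F4 downbeat P8
bar 7: v0=G3 v1=G4 v2=B4 downbeat M3
  -> R5 @ bar 0 tick 0 v(0, 2): opens on M3
  -> R2 @ bar 1 tick 0 v(1, 2): G4/B4 M3 -> E4/E4 P1 similar
  -> R4 @ bar 2 tick 0 v(0, 2): C4/B4 M7 untreated
  -> R2 @ bar 3 tick 0 v(0, 1): C4/E4 M3 -> D4/A4 P5 similar
  -> R3 @ bar 4 tick 0 v(1, 2): C5 above B4
  -> R4 @ bar 4 tick 0 v(0, 2): C4/B4 M7 untreated
  -> R3 @ bar 4 tick 1 v(1, 2): C5 above B4
  -> R3 @ bar 4 tick 2 v(1, 2): C5 above B4
  -> R3 @ bar 4 tick 3 v(1, 2): C5 above B4
  -> R2 @ bar 5 tick 0 v(0, 2): C4/B4 M7 -> D4/D5 P8 similar
  -> R1 @ bar 6 tick 0 v(0, 2): D4/D5 P8 -> F3/F4 P8 similar
  -> R8 @ bar 6 tick 0 v(0, 2): penult P8 not 3rd/6th
  -> R2 @ bar 7 tick 0 v(0, 1): F3/D4 M6 -> G3/G4 P8 similar
  -> R7 @ bar 7 tick 0 v(2,): F4->B4 leap 6st
  -> R6 @ bar 7 tick 3 v(0, 2): closes on M3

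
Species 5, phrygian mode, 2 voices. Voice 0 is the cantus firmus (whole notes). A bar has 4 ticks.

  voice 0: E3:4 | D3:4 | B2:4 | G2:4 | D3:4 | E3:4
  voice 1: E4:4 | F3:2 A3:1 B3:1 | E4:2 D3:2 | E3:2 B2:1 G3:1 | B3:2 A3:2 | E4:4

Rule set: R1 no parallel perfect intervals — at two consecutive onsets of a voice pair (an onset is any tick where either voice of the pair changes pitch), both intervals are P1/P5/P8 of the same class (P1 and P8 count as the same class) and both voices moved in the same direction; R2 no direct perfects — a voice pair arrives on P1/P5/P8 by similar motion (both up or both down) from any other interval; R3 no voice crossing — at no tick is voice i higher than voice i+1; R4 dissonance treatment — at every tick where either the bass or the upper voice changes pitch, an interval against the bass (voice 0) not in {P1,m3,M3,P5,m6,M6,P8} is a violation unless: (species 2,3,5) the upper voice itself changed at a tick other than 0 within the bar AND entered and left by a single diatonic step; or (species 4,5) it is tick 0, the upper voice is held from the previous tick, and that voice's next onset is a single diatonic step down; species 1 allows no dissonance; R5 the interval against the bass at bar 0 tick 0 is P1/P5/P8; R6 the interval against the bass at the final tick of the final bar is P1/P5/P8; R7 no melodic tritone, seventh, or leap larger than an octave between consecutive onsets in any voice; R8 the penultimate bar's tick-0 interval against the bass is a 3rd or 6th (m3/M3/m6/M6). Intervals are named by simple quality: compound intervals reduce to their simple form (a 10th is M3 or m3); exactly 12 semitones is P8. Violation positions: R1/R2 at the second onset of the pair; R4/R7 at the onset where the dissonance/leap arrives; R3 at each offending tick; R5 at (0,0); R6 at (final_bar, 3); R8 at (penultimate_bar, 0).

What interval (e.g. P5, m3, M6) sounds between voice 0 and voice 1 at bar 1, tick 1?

m3

voice 0=D3 voice 1=F3 -> m3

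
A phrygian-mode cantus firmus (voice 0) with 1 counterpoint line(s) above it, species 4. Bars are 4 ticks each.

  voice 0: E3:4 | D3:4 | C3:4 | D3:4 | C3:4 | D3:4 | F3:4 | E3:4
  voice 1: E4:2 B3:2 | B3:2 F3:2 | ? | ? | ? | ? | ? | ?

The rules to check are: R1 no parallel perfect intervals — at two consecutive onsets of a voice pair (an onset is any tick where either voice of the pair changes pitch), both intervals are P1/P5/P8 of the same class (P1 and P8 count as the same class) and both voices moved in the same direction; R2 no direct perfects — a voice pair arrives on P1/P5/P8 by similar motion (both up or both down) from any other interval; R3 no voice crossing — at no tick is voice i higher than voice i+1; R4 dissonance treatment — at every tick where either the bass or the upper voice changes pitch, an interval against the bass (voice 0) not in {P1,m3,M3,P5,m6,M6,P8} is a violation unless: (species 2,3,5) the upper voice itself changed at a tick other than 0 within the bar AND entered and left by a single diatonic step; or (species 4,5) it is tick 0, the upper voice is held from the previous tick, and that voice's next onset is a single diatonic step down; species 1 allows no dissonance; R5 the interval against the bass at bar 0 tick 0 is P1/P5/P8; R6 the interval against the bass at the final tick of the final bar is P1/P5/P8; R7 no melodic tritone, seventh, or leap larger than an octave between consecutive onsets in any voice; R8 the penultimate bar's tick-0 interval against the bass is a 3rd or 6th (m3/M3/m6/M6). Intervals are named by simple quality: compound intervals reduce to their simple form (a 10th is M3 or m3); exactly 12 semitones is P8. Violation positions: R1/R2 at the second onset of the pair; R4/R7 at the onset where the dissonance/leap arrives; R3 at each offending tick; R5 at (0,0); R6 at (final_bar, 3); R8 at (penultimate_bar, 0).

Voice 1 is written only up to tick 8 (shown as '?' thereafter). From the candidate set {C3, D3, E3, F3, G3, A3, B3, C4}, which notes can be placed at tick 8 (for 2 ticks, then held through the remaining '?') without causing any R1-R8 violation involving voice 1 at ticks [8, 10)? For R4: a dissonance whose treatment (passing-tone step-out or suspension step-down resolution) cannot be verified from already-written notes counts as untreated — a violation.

C3: violates R2
D3: violates R4
E3: legal
F3: violates R4
G3: legal
A3: legal
B3: violates R4,R7
C4: legal

{A3, C4, E3, G3}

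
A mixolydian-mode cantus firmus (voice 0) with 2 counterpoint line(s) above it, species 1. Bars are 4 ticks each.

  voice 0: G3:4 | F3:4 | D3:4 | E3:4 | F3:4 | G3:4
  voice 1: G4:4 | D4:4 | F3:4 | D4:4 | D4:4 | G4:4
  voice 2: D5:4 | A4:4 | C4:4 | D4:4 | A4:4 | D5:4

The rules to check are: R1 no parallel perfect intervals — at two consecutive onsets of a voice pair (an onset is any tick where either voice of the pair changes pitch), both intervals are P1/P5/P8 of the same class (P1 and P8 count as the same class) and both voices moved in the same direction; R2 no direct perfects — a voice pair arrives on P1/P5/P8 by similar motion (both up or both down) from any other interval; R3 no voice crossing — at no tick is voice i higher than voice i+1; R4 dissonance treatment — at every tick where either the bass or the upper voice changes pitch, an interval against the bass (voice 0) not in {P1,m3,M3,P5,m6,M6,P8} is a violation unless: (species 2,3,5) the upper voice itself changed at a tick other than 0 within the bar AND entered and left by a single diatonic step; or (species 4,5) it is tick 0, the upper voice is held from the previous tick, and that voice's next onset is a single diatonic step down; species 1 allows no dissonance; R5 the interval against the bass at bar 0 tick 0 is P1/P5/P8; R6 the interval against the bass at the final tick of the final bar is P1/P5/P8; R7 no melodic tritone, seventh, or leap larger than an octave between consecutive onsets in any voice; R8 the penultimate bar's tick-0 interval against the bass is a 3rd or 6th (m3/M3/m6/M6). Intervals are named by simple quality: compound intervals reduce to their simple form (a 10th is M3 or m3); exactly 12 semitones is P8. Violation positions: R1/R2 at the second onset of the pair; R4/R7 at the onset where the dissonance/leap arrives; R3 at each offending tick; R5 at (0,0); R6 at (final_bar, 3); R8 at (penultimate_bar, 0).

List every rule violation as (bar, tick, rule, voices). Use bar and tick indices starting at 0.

bar 0: v0=G3 v1=G4 v2=D5 downbeat P5
bar 1: v0=F3 v1=D4 v2=A4 downbeat M3
bar 2: v0=D3 v1=F3 v2=C4 downbeat m7
bar 3: v0=E3 v1=D4 v2=D4 downbeat m7
bar 4: v0=F3 v1=D4 v2=A4 downbeat M3
bar 5: v0=G3 v1=G4 v2=D5 downbeat P5
  -> R1 @ bar 1 tick 0 v(1, 2): G4/D5 P5 -> D4/A4 P5 similar
  -> R1 @ bar 2 tick 0 v(1, 2): D4/A4 P5 -> F3/C4 P5 similar
  -> R4 @ bar 2 tick 0 v(0, 2): D3/C4 m7 untreated
  -> R2 @ bar 3 tick 0 v(1, 2): F3/C4 P5 -> D4/D4 P1 similar
  -> R4 @ bar 3 tick 0 v(0, 1): E3/D4 m7 untreated
  -> R4 @ bar 3 tick 0 v(0, 2): E3/D4 m7 untreated
  -> R1 @ bar 5 tick 0 v(1, 2): D4/A4 P5 -> G4/D5 P5 similar
  -> R2 @ bar 5 tick 0 v(0, 1): F3/D4 M6 -> G3/G4 P8 similar
  -> R2 @ bar 5 tick 0 v(0, 2): F3/A4 M3 -> G3/D5 P5 similar

(1, 0, R1, (1, 2))
(2, 0, R1, (1, 2))
(2, 0, R4, (0, 2))
(3, 0, R2, (1, 2))
(3, 0, R4, (0, 1))
(3, 0, R4, (0, 2))
(5, 0, R1, (1, 2))
(5, 0, R2, (0, 1))
(5, 0, R2, (0, 2))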